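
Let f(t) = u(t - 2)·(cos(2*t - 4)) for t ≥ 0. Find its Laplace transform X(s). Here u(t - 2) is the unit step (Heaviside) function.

X(s) = s*exp(-2*s)/(s^2 + 4)

By the second shifting theorem, L{u(t - c)·g(t - c)} = e^(-cs)·G(s) with c = 2 and G(s) = L{g(t)}.
L{cos(2t)} = s/(s^2 + 4).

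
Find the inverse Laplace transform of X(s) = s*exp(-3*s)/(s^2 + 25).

Heaviside(t - 3)*(cos(5*t - 15))

The factor e^(-3s) signals a time shift by c = 3 (second shifting theorem).
L{cos(5t)} = s/(s^2 + 25), so L^-1{s/(s^2 + 25)} = cos(5*t).
Hence the inverse is u(t - 3) times that function evaluated at t - 3.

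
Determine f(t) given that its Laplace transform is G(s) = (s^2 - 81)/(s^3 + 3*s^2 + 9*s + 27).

Factor the denominator: s^3 + 3*s^2 + 9*s + 27 = (s + 3)*(s^2 + 9).
Partial fraction decomposition gives [-4/(s + 3)] + [5*s/(s^2 + 9)] + [-15/(s^2 + 9)].
Invert each term: -4/(s + 3) ↔ -4e^(-3t); 5·s/(s^2 + 9) ↔ 5cos(3t); -5·3/(s^2 + 9) ↔ -5sin(3t).

f(t) = -5*sin(3*t) + 5*cos(3*t) - 4*exp(-3*t)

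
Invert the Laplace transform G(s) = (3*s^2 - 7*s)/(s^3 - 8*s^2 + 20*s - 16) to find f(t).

Factor the denominator: s^3 - 8*s^2 + 20*s - 16 = (s - 4)*(s - 2)^2.
Partial fraction decomposition gives [-2/(s - 2)] + [(s - 2)^(-2)] + [5/(s - 4)].
Invert each term: -2/(s - 2) ↔ -2e^(2t); 1/(s - 2)^2 ↔ t·e^(2t); 5/(s - 4) ↔ 5e^(4t).

f(t) = t*exp(2*t) + 5*exp(4*t) - 2*exp(2*t)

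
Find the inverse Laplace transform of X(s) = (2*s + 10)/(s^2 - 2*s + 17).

3*exp(t)*sin(4*t) + 2*exp(t)*cos(4*t)

Complete the square in the denominator: s^2 - 2*s + 17 = (s - 1)^2 + 4^2.
Split the numerator to match: 2*s + 10 = 2·(s - 1) + 3·4.
Invert each term: 2·(s - 1)/((s - 1)^2 + 16) ↔ 2e^(t)cos(4t); 3·4/((s - 1)^2 + 16) ↔ 3e^(t)sin(4t).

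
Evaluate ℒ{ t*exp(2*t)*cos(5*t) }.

(s - 7)*(s + 3)/(s^2 - 4*s + 29)^2

L{cos(5t)} = s/(s^2 + 25).
Multiplying by e^(2t) shifts s → s - 2, so L{exp(2*t)*cos(5*t)} = (s - 2)/((s - 2)^2 + 25).
Then apply L{t·g(t)} = -d/ds[G(s)] with G(s) = (s - 2)/((s - 2)^2 + 25):
differentiating 1 time and applying the sign gives (s - 7)*(s + 3)/(s^2 - 4*s + 29)^2.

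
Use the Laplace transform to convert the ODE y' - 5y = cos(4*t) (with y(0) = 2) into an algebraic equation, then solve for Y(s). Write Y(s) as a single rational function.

Apply the Laplace transform to the equation.
The derivative rules (L{y'} = sY - y(0) = sY - 2) turn the left side into (s - 5)Y - (2).
The right side is L{cos(4*t)} = s/(s^2 + 16).
So (s - 5)Y = s/(s^2 + 16) + (2).
Isolate Y and clear denominators.

Y(s) = (2*s^2 + s + 32)/(s^3 - 5*s^2 + 16*s - 80)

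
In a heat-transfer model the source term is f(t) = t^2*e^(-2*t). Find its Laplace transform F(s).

F(s) = 2/(s + 2)^3

L{e^(-2t)} = 1/(s + 2).
Then apply L{t^2·g(t)} = (-1)^2 d^2/ds^2[G(s)] with G(s) = 1/(s + 2):
differentiating 2 times and applying the sign gives 2/(s + 2)^3.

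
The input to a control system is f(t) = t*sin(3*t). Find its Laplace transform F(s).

L{sin(3t)} = 3/(s^2 + 9).
Then apply L{t·g(t)} = -d/ds[G(s)] with G(s) = 3/(s^2 + 9):
differentiating 1 time and applying the sign gives 6*s/(s^2 + 9)^2.

F(s) = 6*s/(s^2 + 9)^2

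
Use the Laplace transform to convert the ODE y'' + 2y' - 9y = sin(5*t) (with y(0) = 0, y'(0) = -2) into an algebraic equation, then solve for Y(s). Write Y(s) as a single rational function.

Y(s) = (-2*s^2 - 45)/(s^4 + 2*s^3 + 16*s^2 + 50*s - 225)

Apply the Laplace transform to the equation.
The derivative rules (L{y''} = s^2 Y - s·y(0) - y'(0) and L{y'} = sY - y(0), with y(0) = 0, y'(0) = -2) turn the left side into (s^2 + 2*s - 9)Y - (-2).
The right side is L{sin(5*t)} = 5/(s^2 + 25).
So (s^2 + 2*s - 9)Y = 5/(s^2 + 25) + (-2).
Divide through and combine into a single rational function.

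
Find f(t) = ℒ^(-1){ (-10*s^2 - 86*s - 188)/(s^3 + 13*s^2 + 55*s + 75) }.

Factor the denominator: s^3 + 13*s^2 + 55*s + 75 = (s + 3)*(s + 5)^2.
Partial fraction decomposition gives [-5/(s + 5)] + [4/(s + 5)^2] + [-5/(s + 3)].
Invert each term: -5/(s + 5) ↔ -5e^(-5t); 4/(s + 5)^2 ↔ 4t·e^(-5t); -5/(s + 3) ↔ -5e^(-3t).

f(t) = 4*t*exp(-5*t) - 5*exp(-3*t) - 5*exp(-5*t)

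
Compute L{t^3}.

6/s^4

L{t^3} = 3!/s^4 = 6/s^4.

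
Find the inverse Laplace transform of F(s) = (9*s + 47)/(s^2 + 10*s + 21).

5*exp(-3*t) + 4*exp(-7*t)

Factor the denominator: s^2 + 10*s + 21 = (s + 3)*(s + 7).
Partial fraction decomposition gives [4/(s + 7)] + [5/(s + 3)].
Invert each term: 4/(s + 7) ↔ 4e^(-7t); 5/(s + 3) ↔ 5e^(-3t).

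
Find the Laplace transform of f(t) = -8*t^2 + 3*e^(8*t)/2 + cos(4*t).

Apply the Laplace transform termwise.
(3/2)·[L{e^(8t)} = 1/(s - 8)]; (-8)·[L{t^2} = 2!/s^3 = 2/s^3]; L{cos(4t)} = s/(s^2 + 16).

s/(s^2 + 16) + 3/(2*(s - 8)) - 16/s^3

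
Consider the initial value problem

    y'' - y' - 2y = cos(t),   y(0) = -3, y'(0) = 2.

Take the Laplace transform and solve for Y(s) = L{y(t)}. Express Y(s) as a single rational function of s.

Y(s) = (-3*s^3 + 5*s^2 - 2*s + 5)/(s^4 - s^3 - s^2 - s - 2)

Apply the Laplace transform to the equation.
With L{y''} = s^2 Y - s·y(0) - y'(0) and L{y'} = sY - y(0), with y(0) = -3, y'(0) = 2: the LHS transforms to (s^2 - s - 2)Y - (-3*s + 5).
The right side is L{cos(t)} = s/(s^2 + 1).
So (s^2 - s - 2)Y = s/(s^2 + 1) + (-3*s + 5).
Solve for Y(s) and write it as one ratio of polynomials.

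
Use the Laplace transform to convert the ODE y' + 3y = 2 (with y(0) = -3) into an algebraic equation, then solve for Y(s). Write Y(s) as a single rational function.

Y(s) = (-3*s + 2)/(s^2 + 3*s)

Take the Laplace transform of both sides.
The derivative rules (L{y'} = sY - y(0) = sY - (-3)) turn the left side into (s + 3)Y - (-3).
The right side is L{2} = 2/s.
So (s + 3)Y = 2/s + (-3).
Divide through and combine into a single rational function.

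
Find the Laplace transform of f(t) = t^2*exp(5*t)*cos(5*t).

2*(s - 5)*(s^2 - 10*s - 50)/(s^2 - 10*s + 50)^3

L{cos(5t)} = s/(s^2 + 25).
Multiplying by e^(5t) shifts s → s - 5, so L{exp(5*t)*cos(5*t)} = (s - 5)/((s - 5)^2 + 25).
Then apply L{t^2·g(t)} = (-1)^2 d^2/ds^2[G(s)] with G(s) = (s - 5)/((s - 5)^2 + 25):
differentiating 2 times and applying the sign gives 2*(s - 5)*(s^2 - 10*s - 50)/(s^2 - 10*s + 50)^3.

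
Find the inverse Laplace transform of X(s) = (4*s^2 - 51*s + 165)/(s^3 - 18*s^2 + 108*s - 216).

3*t^2*exp(6*t)/2 - 3*t*exp(6*t) + 4*exp(6*t)

Factor the denominator: s^3 - 18*s^2 + 108*s - 216 = (s - 6)^3.
Partial fraction decomposition gives [4/(s - 6)] + [-3/(s - 6)^2] + [3/(s - 6)^3].
Invert each term: 4/(s - 6) ↔ 4e^(6t); -3/(s - 6)^2 ↔ -3t·e^(6t); 3/(s - 6)^3 ↔ (3/2)t^2·e^(6t).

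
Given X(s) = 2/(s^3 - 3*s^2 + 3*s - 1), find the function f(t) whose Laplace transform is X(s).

f(t) = t^2*exp(t)

Rewrite the denominator: s^3 - 3*s^2 + 3*s - 1 = (s - 1)^3.
The form in (s - 1) signals a first-shifting-theorem factor e^(t).
Since L{t^2} = 2!/s^3 = 2/s^3, the inverse is t^2*exp(t).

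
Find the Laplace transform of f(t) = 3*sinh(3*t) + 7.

By linearity of the Laplace transform, transform each term separately.
(3)·[L{sinh(3t)} = 3/(s^2 - 9)]; L{7} = 7/s.

9/(s^2 - 9) + 7/s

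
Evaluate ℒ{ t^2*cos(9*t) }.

2*s*(s^2 - 243)/(s^2 + 81)^3

L{cos(9t)} = s/(s^2 + 81).
Then apply L{t^2·g(t)} = (-1)^2 d^2/ds^2[G(s)] with G(s) = s/(s^2 + 81):
differentiating 2 times and applying the sign gives 2*s*(s^2 - 243)/(s^2 + 81)^3.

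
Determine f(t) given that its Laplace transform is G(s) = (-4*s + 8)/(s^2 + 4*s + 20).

Complete the square in the denominator: s^2 + 4*s + 20 = (s + 2)^2 + 4^2.
Split the numerator to match: -4*s + 8 = -4·(s + 2) + 4·4.
Invert each term: -4·(s + 2)/((s + 2)^2 + 16) ↔ -4e^(-2t)cos(4t); 4·4/((s + 2)^2 + 16) ↔ 4e^(-2t)sin(4t).

f(t) = 4*exp(-2*t)*sin(4*t) - 4*exp(-2*t)*cos(4*t)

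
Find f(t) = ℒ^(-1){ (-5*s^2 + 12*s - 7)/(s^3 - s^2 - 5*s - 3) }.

Factor the denominator: s^3 - s^2 - 5*s - 3 = (s - 3)*(s + 1)^2.
Partial fraction decomposition gives [-4/(s + 1)] + [6/(s + 1)^2] + [-1/(s - 3)].
Invert each term: -4/(s + 1) ↔ -4e^(-t); 6/(s + 1)^2 ↔ 6t·e^(-t); -1/(s - 3) ↔ -e^(3t).

f(t) = 6*t*exp(-t) - exp(3*t) - 4*exp(-t)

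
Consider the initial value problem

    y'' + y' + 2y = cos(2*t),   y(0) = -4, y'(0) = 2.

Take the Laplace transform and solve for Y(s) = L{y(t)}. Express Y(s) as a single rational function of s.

Y(s) = (-4*s^3 - 2*s^2 - 15*s - 8)/(s^4 + s^3 + 6*s^2 + 4*s + 8)

Take the Laplace transform of both sides.
Using L{y''} = s^2 Y - s·y(0) - y'(0) and L{y'} = sY - y(0), with y(0) = -4, y'(0) = 2, the left side becomes (s^2 + s + 2)Y - (-4*s - 2).
The right side is L{cos(2*t)} = s/(s^2 + 4).
So (s^2 + s + 2)Y = s/(s^2 + 4) + (-4*s - 2).
Divide through and combine into a single rational function.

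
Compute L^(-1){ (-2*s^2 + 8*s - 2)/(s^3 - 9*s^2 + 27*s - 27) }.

2*t^2*exp(3*t) - 4*t*exp(3*t) - 2*exp(3*t)

Factor the denominator: s^3 - 9*s^2 + 27*s - 27 = (s - 3)^3.
Partial fraction decomposition gives [-2/(s - 3)] + [-4/(s - 3)^2] + [4/(s - 3)^3].
Invert each term: -2/(s - 3) ↔ -2e^(3t); -4/(s - 3)^2 ↔ -4t·e^(3t); 4/(s - 3)^3 ↔ (2)t^2·e^(3t).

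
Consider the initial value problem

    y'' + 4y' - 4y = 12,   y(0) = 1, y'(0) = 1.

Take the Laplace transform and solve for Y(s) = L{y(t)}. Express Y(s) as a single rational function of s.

Y(s) = (s^2 + 5*s + 12)/(s^3 + 4*s^2 - 4*s)

Laplace-transform each side.
Using L{y''} = s^2 Y - s·y(0) - y'(0) and L{y'} = sY - y(0), with y(0) = 1, y'(0) = 1, the left side becomes (s^2 + 4*s - 4)Y - (s + 5).
The right side is L{12} = 12/s.
So (s^2 + 4*s - 4)Y = 12/s + (s + 5).
Isolate Y and clear denominators.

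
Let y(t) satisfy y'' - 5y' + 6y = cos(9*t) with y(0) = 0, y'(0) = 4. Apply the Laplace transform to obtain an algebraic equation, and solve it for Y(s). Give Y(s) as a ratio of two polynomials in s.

Take the Laplace transform of both sides.
Using L{y''} = s^2 Y - s·y(0) - y'(0) and L{y'} = sY - y(0), with y(0) = 0, y'(0) = 4, the left side becomes (s^2 - 5*s + 6)Y - (4).
The right side is L{cos(9*t)} = s/(s^2 + 81).
So (s^2 - 5*s + 6)Y = s/(s^2 + 81) + (4).
Divide through and combine into a single rational function.

Y(s) = (4*s^2 + s + 324)/(s^4 - 5*s^3 + 87*s^2 - 405*s + 486)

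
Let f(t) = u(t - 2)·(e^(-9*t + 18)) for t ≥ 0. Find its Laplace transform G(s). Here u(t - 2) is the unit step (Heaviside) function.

By the second shifting theorem, L{u(t - c)·g(t - c)} = e^(-cs)·H(s) with c = 2 and H(s) = L{g(t)}.
L{e^(-9t)} = 1/(s + 9).

G(s) = exp(-2*s)/(s + 9)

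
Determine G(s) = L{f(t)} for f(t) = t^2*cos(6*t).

G(s) = 2*s*(s^2 - 108)/(s^2 + 36)^3

L{cos(6t)} = s/(s^2 + 36).
Then apply L{t^2·g(t)} = (-1)^2 d^2/ds^2[H(s)] with H(s) = s/(s^2 + 36):
differentiating 2 times and applying the sign gives 2*s*(s^2 - 108)/(s^2 + 36)^3.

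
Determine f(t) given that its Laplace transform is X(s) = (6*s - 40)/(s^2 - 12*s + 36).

f(t) = -4*t*exp(6*t) + 6*exp(6*t)

Factor the denominator: s^2 - 12*s + 36 = (s - 6)^2.
Partial fraction decomposition gives [6/(s - 6)] + [-4/(s - 6)^2].
Invert each term: 6/(s - 6) ↔ 6e^(6t); -4/(s - 6)^2 ↔ -4t·e^(6t).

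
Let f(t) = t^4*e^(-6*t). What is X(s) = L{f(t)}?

L{t^4} = 4!/s^5 = 24/s^5.
By the first shifting theorem, multiplying by e^(-6t) replaces s with s + 6.

X(s) = 24/(s + 6)^5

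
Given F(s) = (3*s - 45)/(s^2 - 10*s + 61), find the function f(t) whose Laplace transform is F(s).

Complete the square in the denominator: s^2 - 10*s + 61 = (s - 5)^2 + 6^2.
Split the numerator to match: 3*s - 45 = 3·(s - 5) - 5·6.
Invert each term: 3·(s - 5)/((s - 5)^2 + 36) ↔ 3e^(5t)cos(6t); -5·6/((s - 5)^2 + 36) ↔ -5e^(5t)sin(6t).

f(t) = -5*exp(5*t)*sin(6*t) + 3*exp(5*t)*cos(6*t)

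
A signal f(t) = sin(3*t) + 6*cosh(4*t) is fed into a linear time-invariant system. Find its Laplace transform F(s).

By linearity of the Laplace transform, transform each term separately.
L{sin(3t)} = 3/(s^2 + 9); (6)·[L{cosh(4t)} = s/(s^2 - 16)].

F(s) = 6*s/(s^2 - 16) + 3/(s^2 + 9)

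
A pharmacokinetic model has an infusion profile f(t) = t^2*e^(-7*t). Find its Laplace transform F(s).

F(s) = 2/(s + 7)^3

L{e^(-7t)} = 1/(s + 7).
Then apply L{t^2·g(t)} = (-1)^2 d^2/ds^2[G(s)] with G(s) = 1/(s + 7):
differentiating 2 times and applying the sign gives 2/(s + 7)^3.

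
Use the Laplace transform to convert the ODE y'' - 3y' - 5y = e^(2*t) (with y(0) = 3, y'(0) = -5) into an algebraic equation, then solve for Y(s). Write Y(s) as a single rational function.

Y(s) = (3*s^2 - 20*s + 29)/(s^3 - 5*s^2 + s + 10)

Take the Laplace transform of both sides.
Using L{y''} = s^2 Y - s·y(0) - y'(0) and L{y'} = sY - y(0), with y(0) = 3, y'(0) = -5, the left side becomes (s^2 - 3*s - 5)Y - (3*s - 14).
The right side is L{e^(2*t)} = 1/(s - 2).
So (s^2 - 3*s - 5)Y = 1/(s - 2) + (3*s - 14).
Solve for Y(s) and write it as one ratio of polynomials.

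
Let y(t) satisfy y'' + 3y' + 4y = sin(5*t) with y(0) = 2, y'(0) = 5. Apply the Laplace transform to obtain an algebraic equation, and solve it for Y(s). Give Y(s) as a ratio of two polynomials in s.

Take the Laplace transform of both sides.
With L{y''} = s^2 Y - s·y(0) - y'(0) and L{y'} = sY - y(0), with y(0) = 2, y'(0) = 5: the LHS transforms to (s^2 + 3*s + 4)Y - (2*s + 11).
The right side is L{sin(5*t)} = 5/(s^2 + 25).
So (s^2 + 3*s + 4)Y = 5/(s^2 + 25) + (2*s + 11).
Divide through and combine into a single rational function.

Y(s) = (2*s^3 + 11*s^2 + 50*s + 280)/(s^4 + 3*s^3 + 29*s^2 + 75*s + 100)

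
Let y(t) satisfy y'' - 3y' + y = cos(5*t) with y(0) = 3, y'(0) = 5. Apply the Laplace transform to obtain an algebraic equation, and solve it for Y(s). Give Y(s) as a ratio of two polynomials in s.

Apply the Laplace transform to the equation.
Using L{y''} = s^2 Y - s·y(0) - y'(0) and L{y'} = sY - y(0), with y(0) = 3, y'(0) = 5, the left side becomes (s^2 - 3*s + 1)Y - (3*s - 4).
The right side is L{cos(5*t)} = s/(s^2 + 25).
So (s^2 - 3*s + 1)Y = s/(s^2 + 25) + (3*s - 4).
Solve for Y(s) and write it as one ratio of polynomials.

Y(s) = (3*s^3 - 4*s^2 + 76*s - 100)/(s^4 - 3*s^3 + 26*s^2 - 75*s + 25)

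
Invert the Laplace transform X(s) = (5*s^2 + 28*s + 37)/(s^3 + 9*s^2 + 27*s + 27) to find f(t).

Factor the denominator: s^3 + 9*s^2 + 27*s + 27 = (s + 3)^3.
Partial fraction decomposition gives [5/(s + 3)] + [-2/(s + 3)^2] + [-2/(s + 3)^3].
Invert each term: 5/(s + 3) ↔ 5e^(-3t); -2/(s + 3)^2 ↔ -2t·e^(-3t); -2/(s + 3)^3 ↔ (-1)t^2·e^(-3t).

f(t) = -t^2*exp(-3*t) - 2*t*exp(-3*t) + 5*exp(-3*t)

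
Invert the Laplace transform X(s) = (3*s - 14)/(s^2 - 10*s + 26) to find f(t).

f(t) = exp(5*t)*sin(t) + 3*exp(5*t)*cos(t)

Complete the square in the denominator: s^2 - 10*s + 26 = (s - 5)^2 + 1^2.
Split the numerator to match: 3*s - 14 = 3·(s - 5) + 1·1.
Invert each term: 3·(s - 5)/((s - 5)^2 + 1) ↔ 3e^(5t)cos(t); 1·1/((s - 5)^2 + 1) ↔ e^(5t)sin(t).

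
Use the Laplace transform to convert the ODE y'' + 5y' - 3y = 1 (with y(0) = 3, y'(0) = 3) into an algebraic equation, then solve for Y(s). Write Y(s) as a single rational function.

Take the Laplace transform of both sides.
With L{y''} = s^2 Y - s·y(0) - y'(0) and L{y'} = sY - y(0), with y(0) = 3, y'(0) = 3: the LHS transforms to (s^2 + 5*s - 3)Y - (3*s + 18).
The right side is L{1} = 1/s.
So (s^2 + 5*s - 3)Y = 1/s + (3*s + 18).
Solve for Y(s) and write it as one ratio of polynomials.

Y(s) = (3*s^2 + 18*s + 1)/(s^3 + 5*s^2 - 3*s)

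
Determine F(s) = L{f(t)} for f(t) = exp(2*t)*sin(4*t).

L{sin(4t)} = 4/(s^2 + 16).
By the first shifting theorem, multiplying by e^(2t) replaces s with s - 2.

F(s) = 4/((s - 2)^2 + 16)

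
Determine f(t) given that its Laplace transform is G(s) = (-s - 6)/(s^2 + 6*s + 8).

f(t) = -2*exp(-2*t) + exp(-4*t)

Factor the denominator: s^2 + 6*s + 8 = (s + 2)*(s + 4).
Partial fraction decomposition gives [-2/(s + 2)] + [1/(s + 4)].
Invert each term: -2/(s + 2) ↔ -2e^(-2t); 1/(s + 4) ↔ e^(-4t).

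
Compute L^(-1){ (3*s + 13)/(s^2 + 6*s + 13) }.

Complete the square in the denominator: s^2 + 6*s + 13 = (s + 3)^2 + 2^2.
Split the numerator to match: 3*s + 13 = 3·(s + 3) + 2·2.
Invert each term: 3·(s + 3)/((s + 3)^2 + 4) ↔ 3e^(-3t)cos(2t); 2·2/((s + 3)^2 + 4) ↔ 2e^(-3t)sin(2t).

2*exp(-3*t)*sin(2*t) + 3*exp(-3*t)*cos(2*t)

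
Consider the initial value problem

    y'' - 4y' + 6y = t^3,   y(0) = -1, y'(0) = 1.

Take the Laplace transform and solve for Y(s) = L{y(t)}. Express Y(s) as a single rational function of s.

Transform both sides with L{·}.
Using L{y''} = s^2 Y - s·y(0) - y'(0) and L{y'} = sY - y(0), with y(0) = -1, y'(0) = 1, the left side becomes (s^2 - 4*s + 6)Y - (-s + 5).
The right side is L{t^3} = 6/s^4.
So (s^2 - 4*s + 6)Y = 6/s^4 + (-s + 5).
Solve for Y(s) and write it as one ratio of polynomials.

Y(s) = (-s^5 + 5*s^4 + 6)/(s^6 - 4*s^5 + 6*s^4)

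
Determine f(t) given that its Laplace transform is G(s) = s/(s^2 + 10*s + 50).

f(t) = -exp(-5*t)*sin(5*t) + exp(-5*t)*cos(5*t)

Complete the square in the denominator: s^2 + 10*s + 50 = (s + 5)^2 + 5^2.
Split the numerator to match: s = 1·(s + 5) - 1·5.
Invert each term: 1·(s + 5)/((s + 5)^2 + 25) ↔ e^(-5t)cos(5t); -1·5/((s + 5)^2 + 25) ↔ -e^(-5t)sin(5t).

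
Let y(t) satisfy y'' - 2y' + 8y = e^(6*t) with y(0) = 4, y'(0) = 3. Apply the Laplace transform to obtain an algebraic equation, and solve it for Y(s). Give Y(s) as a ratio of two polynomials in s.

Y(s) = (4*s^2 - 29*s + 31)/(s^3 - 8*s^2 + 20*s - 48)

Take the Laplace transform of both sides.
Using L{y''} = s^2 Y - s·y(0) - y'(0) and L{y'} = sY - y(0), with y(0) = 4, y'(0) = 3, the left side becomes (s^2 - 2*s + 8)Y - (4*s - 5).
The right side is L{e^(6*t)} = 1/(s - 6).
So (s^2 - 2*s + 8)Y = 1/(s - 6) + (4*s - 5).
Solve for Y(s) and write it as one ratio of polynomials.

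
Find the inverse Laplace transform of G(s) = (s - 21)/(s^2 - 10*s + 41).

Complete the square in the denominator: s^2 - 10*s + 41 = (s - 5)^2 + 4^2.
Split the numerator to match: s - 21 = 1·(s - 5) - 4·4.
Invert each term: 1·(s - 5)/((s - 5)^2 + 16) ↔ e^(5t)cos(4t); -4·4/((s - 5)^2 + 16) ↔ -4e^(5t)sin(4t).

-4*exp(5*t)*sin(4*t) + exp(5*t)*cos(4*t)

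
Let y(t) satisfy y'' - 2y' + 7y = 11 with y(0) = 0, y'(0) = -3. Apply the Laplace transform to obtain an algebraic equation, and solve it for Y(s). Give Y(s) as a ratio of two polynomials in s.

Transform both sides with L{·}.
With L{y''} = s^2 Y - s·y(0) - y'(0) and L{y'} = sY - y(0), with y(0) = 0, y'(0) = -3: the LHS transforms to (s^2 - 2*s + 7)Y - (-3).
The right side is L{11} = 11/s.
So (s^2 - 2*s + 7)Y = 11/s + (-3).
Isolate Y and clear denominators.

Y(s) = (-3*s + 11)/(s^3 - 2*s^2 + 7*s)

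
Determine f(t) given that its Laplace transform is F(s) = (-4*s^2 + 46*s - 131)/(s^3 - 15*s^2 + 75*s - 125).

Factor the denominator: s^3 - 15*s^2 + 75*s - 125 = (s - 5)^3.
Partial fraction decomposition gives [-4/(s - 5)] + [6/(s - 5)^2] + [-1/(s - 5)^3].
Invert each term: -4/(s - 5) ↔ -4e^(5t); 6/(s - 5)^2 ↔ 6t·e^(5t); -1/(s - 5)^3 ↔ (-1/2)t^2·e^(5t).

f(t) = -t^2*exp(5*t)/2 + 6*t*exp(5*t) - 4*exp(5*t)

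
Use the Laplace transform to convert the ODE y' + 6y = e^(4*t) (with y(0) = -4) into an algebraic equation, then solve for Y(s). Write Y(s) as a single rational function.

Apply the Laplace transform to the equation.
Using L{y'} = sY - y(0) = sY - (-4), the left side becomes (s + 6)Y - (-4).
The right side is L{e^(4*t)} = 1/(s - 4).
So (s + 6)Y = 1/(s - 4) + (-4).
Solve for Y(s) and write it as one ratio of polynomials.

Y(s) = (-4*s + 17)/(s^2 + 2*s - 24)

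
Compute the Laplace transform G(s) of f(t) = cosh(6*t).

G(s) = s/(s^2 - 36)

L{cosh(6t)} = s/(s^2 - 36).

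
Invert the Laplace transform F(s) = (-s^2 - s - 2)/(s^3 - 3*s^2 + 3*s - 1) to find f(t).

Factor the denominator: s^3 - 3*s^2 + 3*s - 1 = (s - 1)^3.
Partial fraction decomposition gives [-1/(s - 1)] + [-3/(s - 1)^2] + [-4/(s - 1)^3].
Invert each term: -1/(s - 1) ↔ -e^(t); -3/(s - 1)^2 ↔ -3t·e^(t); -4/(s - 1)^3 ↔ (-2)t^2·e^(t).

f(t) = -2*t^2*exp(t) - 3*t*exp(t) - exp(t)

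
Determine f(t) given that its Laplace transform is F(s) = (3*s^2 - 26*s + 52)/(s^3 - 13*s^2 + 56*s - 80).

f(t) = 4*t*exp(4*t) - 3*exp(5*t) + 6*exp(4*t)

Factor the denominator: s^3 - 13*s^2 + 56*s - 80 = (s - 5)*(s - 4)^2.
Partial fraction decomposition gives [6/(s - 4)] + [4/(s - 4)^2] + [-3/(s - 5)].
Invert each term: 6/(s - 4) ↔ 6e^(4t); 4/(s - 4)^2 ↔ 4t·e^(4t); -3/(s - 5) ↔ -3e^(5t).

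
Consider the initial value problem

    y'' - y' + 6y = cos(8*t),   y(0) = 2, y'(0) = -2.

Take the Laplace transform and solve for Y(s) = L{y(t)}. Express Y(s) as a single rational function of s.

Apply the Laplace transform to the equation.
Using L{y''} = s^2 Y - s·y(0) - y'(0) and L{y'} = sY - y(0), with y(0) = 2, y'(0) = -2, the left side becomes (s^2 - s + 6)Y - (2*s - 4).
The right side is L{cos(8*t)} = s/(s^2 + 64).
So (s^2 - s + 6)Y = s/(s^2 + 64) + (2*s - 4).
Solve for Y(s) and write it as one ratio of polynomials.

Y(s) = (2*s^3 - 4*s^2 + 129*s - 256)/(s^4 - s^3 + 70*s^2 - 64*s + 384)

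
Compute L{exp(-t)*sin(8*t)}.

L{sin(8t)} = 8/(s^2 + 64).
By the first shifting theorem, multiplying by e^(-t) replaces s with s + 1.

8/((s + 1)^2 + 64)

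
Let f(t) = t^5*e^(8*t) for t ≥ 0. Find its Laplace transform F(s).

L{t^5} = 5!/s^6 = 120/s^6.
By the first shifting theorem, multiplying by e^(8t) replaces s with s - 8.

F(s) = 120/(s - 8)^6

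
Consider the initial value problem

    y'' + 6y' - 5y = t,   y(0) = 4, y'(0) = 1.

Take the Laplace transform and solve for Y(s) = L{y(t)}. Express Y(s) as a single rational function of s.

Y(s) = (4*s^3 + 25*s^2 + 1)/(s^4 + 6*s^3 - 5*s^2)

Transform both sides with L{·}.
Using L{y''} = s^2 Y - s·y(0) - y'(0) and L{y'} = sY - y(0), with y(0) = 4, y'(0) = 1, the left side becomes (s^2 + 6*s - 5)Y - (4*s + 25).
The right side is L{t} = s^(-2).
So (s^2 + 6*s - 5)Y = s^(-2) + (4*s + 25).
Solve for Y(s) and write it as one ratio of polynomials.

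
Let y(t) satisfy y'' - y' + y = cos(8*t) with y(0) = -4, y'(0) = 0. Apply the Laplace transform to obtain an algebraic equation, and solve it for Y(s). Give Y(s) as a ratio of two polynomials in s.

Y(s) = (-4*s^3 + 4*s^2 - 255*s + 256)/(s^4 - s^3 + 65*s^2 - 64*s + 64)

Apply the Laplace transform to the equation.
Using L{y''} = s^2 Y - s·y(0) - y'(0) and L{y'} = sY - y(0), with y(0) = -4, y'(0) = 0, the left side becomes (s^2 - s + 1)Y - (-4*s + 4).
The right side is L{cos(8*t)} = s/(s^2 + 64).
So (s^2 - s + 1)Y = s/(s^2 + 64) + (-4*s + 4).
Isolate Y and clear denominators.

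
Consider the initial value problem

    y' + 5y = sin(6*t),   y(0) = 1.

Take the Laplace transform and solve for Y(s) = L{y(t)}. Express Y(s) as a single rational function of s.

Laplace-transform each side.
Using L{y'} = sY - y(0) = sY - 1, the left side becomes (s + 5)Y - (1).
The right side is L{sin(6*t)} = 6/(s^2 + 36).
So (s + 5)Y = 6/(s^2 + 36) + (1).
Solve for Y(s) and write it as one ratio of polynomials.

Y(s) = (s^2 + 42)/(s^3 + 5*s^2 + 36*s + 180)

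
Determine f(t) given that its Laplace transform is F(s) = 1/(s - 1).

Since L{e^(t)} = 1/(s - 1), the inverse is e^(t).

f(t) = exp(t)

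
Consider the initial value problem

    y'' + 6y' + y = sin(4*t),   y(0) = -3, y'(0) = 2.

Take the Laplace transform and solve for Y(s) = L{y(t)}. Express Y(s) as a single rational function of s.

Laplace-transform each side.
Using L{y''} = s^2 Y - s·y(0) - y'(0) and L{y'} = sY - y(0), with y(0) = -3, y'(0) = 2, the left side becomes (s^2 + 6*s + 1)Y - (-3*s - 16).
The right side is L{sin(4*t)} = 4/(s^2 + 16).
So (s^2 + 6*s + 1)Y = 4/(s^2 + 16) + (-3*s - 16).
Solve for Y(s) and write it as one ratio of polynomials.

Y(s) = (-3*s^3 - 16*s^2 - 48*s - 252)/(s^4 + 6*s^3 + 17*s^2 + 96*s + 16)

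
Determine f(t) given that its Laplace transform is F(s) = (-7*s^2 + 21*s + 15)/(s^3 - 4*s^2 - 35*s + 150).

Factor the denominator: s^3 - 4*s^2 - 35*s + 150 = (s - 5)^2*(s + 6).
Partial fraction decomposition gives [-4/(s - 5)] + [-5/(s - 5)^2] + [-3/(s + 6)].
Invert each term: -4/(s - 5) ↔ -4e^(5t); -5/(s - 5)^2 ↔ -5t·e^(5t); -3/(s + 6) ↔ -3e^(-6t).

f(t) = -5*t*exp(5*t) - 4*exp(5*t) - 3*exp(-6*t)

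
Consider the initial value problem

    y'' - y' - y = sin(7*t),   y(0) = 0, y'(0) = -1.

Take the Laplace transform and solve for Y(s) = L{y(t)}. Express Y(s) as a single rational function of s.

Transform both sides with L{·}.
With L{y''} = s^2 Y - s·y(0) - y'(0) and L{y'} = sY - y(0), with y(0) = 0, y'(0) = -1: the LHS transforms to (s^2 - s - 1)Y - (-1).
The right side is L{sin(7*t)} = 7/(s^2 + 49).
So (s^2 - s - 1)Y = 7/(s^2 + 49) + (-1).
Solve for Y(s) and write it as one ratio of polynomials.

Y(s) = (-s^2 - 42)/(s^4 - s^3 + 48*s^2 - 49*s - 49)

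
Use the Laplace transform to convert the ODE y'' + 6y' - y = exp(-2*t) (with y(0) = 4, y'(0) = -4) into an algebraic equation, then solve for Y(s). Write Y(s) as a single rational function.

Apply the Laplace transform to the equation.
Using L{y''} = s^2 Y - s·y(0) - y'(0) and L{y'} = sY - y(0), with y(0) = 4, y'(0) = -4, the left side becomes (s^2 + 6*s - 1)Y - (4*s + 20).
The right side is L{exp(-2*t)} = 1/(s + 2).
So (s^2 + 6*s - 1)Y = 1/(s + 2) + (4*s + 20).
Solve for Y(s) and write it as one ratio of polynomials.

Y(s) = (4*s^2 + 28*s + 41)/(s^3 + 8*s^2 + 11*s - 2)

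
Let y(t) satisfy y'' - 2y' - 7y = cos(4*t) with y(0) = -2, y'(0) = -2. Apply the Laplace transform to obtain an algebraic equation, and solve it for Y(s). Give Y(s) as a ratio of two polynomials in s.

Y(s) = (-2*s^3 + 2*s^2 - 31*s + 32)/(s^4 - 2*s^3 + 9*s^2 - 32*s - 112)

Take the Laplace transform of both sides.
The derivative rules (L{y''} = s^2 Y - s·y(0) - y'(0) and L{y'} = sY - y(0), with y(0) = -2, y'(0) = -2) turn the left side into (s^2 - 2*s - 7)Y - (-2*s + 2).
The right side is L{cos(4*t)} = s/(s^2 + 16).
So (s^2 - 2*s - 7)Y = s/(s^2 + 16) + (-2*s + 2).
Solve for Y(s) and write it as one ratio of polynomials.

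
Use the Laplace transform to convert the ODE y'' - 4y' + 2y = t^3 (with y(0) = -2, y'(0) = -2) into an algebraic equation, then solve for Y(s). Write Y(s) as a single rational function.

Y(s) = (-2*s^5 + 6*s^4 + 6)/(s^6 - 4*s^5 + 2*s^4)

Transform both sides with L{·}.
Using L{y''} = s^2 Y - s·y(0) - y'(0) and L{y'} = sY - y(0), with y(0) = -2, y'(0) = -2, the left side becomes (s^2 - 4*s + 2)Y - (-2*s + 6).
The right side is L{t^3} = 6/s^4.
So (s^2 - 4*s + 2)Y = 6/s^4 + (-2*s + 6).
Divide through and combine into a single rational function.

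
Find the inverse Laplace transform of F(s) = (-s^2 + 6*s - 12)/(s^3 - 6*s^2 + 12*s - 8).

Factor the denominator: s^3 - 6*s^2 + 12*s - 8 = (s - 2)^3.
Partial fraction decomposition gives [-1/(s - 2)] + [2/(s - 2)^2] + [-4/(s - 2)^3].
Invert each term: -1/(s - 2) ↔ -e^(2t); 2/(s - 2)^2 ↔ 2t·e^(2t); -4/(s - 2)^3 ↔ (-2)t^2·e^(2t).

-2*t^2*exp(2*t) + 2*t*exp(2*t) - exp(2*t)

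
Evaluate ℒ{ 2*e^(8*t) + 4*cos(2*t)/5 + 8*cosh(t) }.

By linearity of the Laplace transform, transform each term separately.
(2)·[L{e^(8t)} = 1/(s - 8)]; (4/5)·[L{cos(2t)} = s/(s^2 + 4)]; (8)·[L{cosh(t)} = s/(s^2 - 1)].

4*s/(5*(s^2 + 4)) + 8*s/(s^2 - 1) + 2/(s - 8)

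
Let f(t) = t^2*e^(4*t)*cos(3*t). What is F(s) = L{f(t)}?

F(s) = 2*(s - 4)*(s^2 - 8*s - 11)/(s^2 - 8*s + 25)^3

L{cos(3t)} = s/(s^2 + 9).
Multiplying by e^(4t) shifts s → s - 4, so L{e^(4*t)*cos(3*t)} = (s - 4)/((s - 4)^2 + 9).
Then apply L{t^2·g(t)} = (-1)^2 d^2/ds^2[G(s)] with G(s) = (s - 4)/((s - 4)^2 + 9):
differentiating 2 times and applying the sign gives 2*(s - 4)*(s^2 - 8*s - 11)/(s^2 - 8*s + 25)^3.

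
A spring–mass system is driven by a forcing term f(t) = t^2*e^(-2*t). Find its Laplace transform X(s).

X(s) = 2/(s + 2)^3

L{e^(-2t)} = 1/(s + 2).
Then apply L{t^2·g(t)} = (-1)^2 d^2/ds^2[G(s)] with G(s) = 1/(s + 2):
differentiating 2 times and applying the sign gives 2/(s + 2)^3.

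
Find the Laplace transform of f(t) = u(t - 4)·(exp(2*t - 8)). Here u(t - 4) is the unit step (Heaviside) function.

By the second shifting theorem, L{u(t - c)·g(t - c)} = e^(-cs)·H(s) with c = 4 and H(s) = L{g(t)}.
L{e^(2t)} = 1/(s - 2).

exp(-4*s)/(s - 2)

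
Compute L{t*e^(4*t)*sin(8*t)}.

16*(s - 4)/(s^2 - 8*s + 80)^2

L{sin(8t)} = 8/(s^2 + 64).
Multiplying by e^(4t) shifts s → s - 4, so L{e^(4*t)*sin(8*t)} = 8/((s - 4)^2 + 64).
Then apply L{t·g(t)} = -d/ds[H(s)] with H(s) = 8/((s - 4)^2 + 64):
differentiating 1 time and applying the sign gives 16*(s - 4)/(s^2 - 8*s + 80)^2.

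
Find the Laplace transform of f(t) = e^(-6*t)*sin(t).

1/((s + 6)^2 + 1)

L{sin(t)} = 1/(s^2 + 1).
By the first shifting theorem, multiplying by e^(-6t) replaces s with s + 6.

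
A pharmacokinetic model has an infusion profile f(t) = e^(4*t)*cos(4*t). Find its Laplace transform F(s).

L{cos(4t)} = s/(s^2 + 16).
By the first shifting theorem, multiplying by e^(4t) replaces s with s - 4.

F(s) = (s - 4)/((s - 4)^2 + 16)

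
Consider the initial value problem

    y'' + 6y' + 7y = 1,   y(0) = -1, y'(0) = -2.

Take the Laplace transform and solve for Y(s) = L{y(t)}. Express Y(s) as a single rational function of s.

Y(s) = (-s^2 - 8*s + 1)/(s^3 + 6*s^2 + 7*s)

Take the Laplace transform of both sides.
With L{y''} = s^2 Y - s·y(0) - y'(0) and L{y'} = sY - y(0), with y(0) = -1, y'(0) = -2: the LHS transforms to (s^2 + 6*s + 7)Y - (-s - 8).
The right side is L{1} = 1/s.
So (s^2 + 6*s + 7)Y = 1/s + (-s - 8).
Divide through and combine into a single rational function.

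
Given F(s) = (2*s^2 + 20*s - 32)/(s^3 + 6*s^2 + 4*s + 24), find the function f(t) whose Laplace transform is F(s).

f(t) = -2*sin(2*t) + 4*cos(2*t) - 2*exp(-6*t)

Factor the denominator: s^3 + 6*s^2 + 4*s + 24 = (s + 6)*(s^2 + 4).
Partial fraction decomposition gives [-2/(s + 6)] + [4*s/(s^2 + 4)] + [-4/(s^2 + 4)].
Invert each term: -2/(s + 6) ↔ -2e^(-6t); 4·s/(s^2 + 4) ↔ 4cos(2t); -2·2/(s^2 + 4) ↔ -2sin(2t).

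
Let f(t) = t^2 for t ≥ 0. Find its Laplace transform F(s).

L{t^2} = 2!/s^3 = 2/s^3.

F(s) = 2/s^3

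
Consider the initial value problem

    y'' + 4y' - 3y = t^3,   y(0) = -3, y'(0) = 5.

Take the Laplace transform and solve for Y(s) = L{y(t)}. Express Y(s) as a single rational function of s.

Transform both sides with L{·}.
Using L{y''} = s^2 Y - s·y(0) - y'(0) and L{y'} = sY - y(0), with y(0) = -3, y'(0) = 5, the left side becomes (s^2 + 4*s - 3)Y - (-3*s - 7).
The right side is L{t^3} = 6/s^4.
So (s^2 + 4*s - 3)Y = 6/s^4 + (-3*s - 7).
Isolate Y and clear denominators.

Y(s) = (-3*s^5 - 7*s^4 + 6)/(s^6 + 4*s^5 - 3*s^4)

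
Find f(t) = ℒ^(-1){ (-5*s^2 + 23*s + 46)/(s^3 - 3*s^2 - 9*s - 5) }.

f(t) = -3*t*exp(-t) + exp(5*t) - 6*exp(-t)

Factor the denominator: s^3 - 3*s^2 - 9*s - 5 = (s - 5)*(s + 1)^2.
Partial fraction decomposition gives [-6/(s + 1)] + [-3/(s + 1)^2] + [1/(s - 5)].
Invert each term: -6/(s + 1) ↔ -6e^(-t); -3/(s + 1)^2 ↔ -3t·e^(-t); 1/(s - 5) ↔ e^(5t).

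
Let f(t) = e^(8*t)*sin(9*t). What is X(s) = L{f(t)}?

X(s) = 9/((s - 8)^2 + 81)

L{sin(9t)} = 9/(s^2 + 81).
By the first shifting theorem, multiplying by e^(8t) replaces s with s - 8.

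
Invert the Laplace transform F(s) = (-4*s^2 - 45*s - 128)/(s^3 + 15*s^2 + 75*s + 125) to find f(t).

Factor the denominator: s^3 + 15*s^2 + 75*s + 125 = (s + 5)^3.
Partial fraction decomposition gives [-4/(s + 5)] + [-5/(s + 5)^2] + [-3/(s + 5)^3].
Invert each term: -4/(s + 5) ↔ -4e^(-5t); -5/(s + 5)^2 ↔ -5t·e^(-5t); -3/(s + 5)^3 ↔ (-3/2)t^2·e^(-5t).

f(t) = -3*t^2*exp(-5*t)/2 - 5*t*exp(-5*t) - 4*exp(-5*t)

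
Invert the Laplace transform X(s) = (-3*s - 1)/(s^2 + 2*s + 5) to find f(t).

f(t) = exp(-t)*sin(2*t) - 3*exp(-t)*cos(2*t)

Complete the square in the denominator: s^2 + 2*s + 5 = (s + 1)^2 + 2^2.
Split the numerator to match: -3*s - 1 = -3·(s + 1) + 1·2.
Invert each term: -3·(s + 1)/((s + 1)^2 + 4) ↔ -3e^(-t)cos(2t); 1·2/((s + 1)^2 + 4) ↔ e^(-t)sin(2t).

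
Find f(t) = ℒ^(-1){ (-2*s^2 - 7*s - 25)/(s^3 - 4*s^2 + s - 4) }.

f(t) = -5*exp(4*t) + 5*sin(t) + 3*cos(t)

Factor the denominator: s^3 - 4*s^2 + s - 4 = (s - 4)*(s^2 + 1).
Partial fraction decomposition gives [-5/(s - 4)] + [3*s/(s^2 + 1)] + [5/(s^2 + 1)].
Invert each term: -5/(s - 4) ↔ -5e^(4t); 3·s/(s^2 + 1) ↔ 3cos(t); 5·1/(s^2 + 1) ↔ 5sin(t).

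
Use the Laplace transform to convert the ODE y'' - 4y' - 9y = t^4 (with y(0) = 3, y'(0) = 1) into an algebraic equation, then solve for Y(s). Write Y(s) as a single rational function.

Y(s) = (3*s^6 - 11*s^5 + 24)/(s^7 - 4*s^6 - 9*s^5)

Take the Laplace transform of both sides.
The derivative rules (L{y''} = s^2 Y - s·y(0) - y'(0) and L{y'} = sY - y(0), with y(0) = 3, y'(0) = 1) turn the left side into (s^2 - 4*s - 9)Y - (3*s - 11).
The right side is L{t^4} = 24/s^5.
So (s^2 - 4*s - 9)Y = 24/s^5 + (3*s - 11).
Isolate Y and clear denominators.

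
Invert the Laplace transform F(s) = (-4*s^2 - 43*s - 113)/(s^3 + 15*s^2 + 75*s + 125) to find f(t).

Factor the denominator: s^3 + 15*s^2 + 75*s + 125 = (s + 5)^3.
Partial fraction decomposition gives [-4/(s + 5)] + [-3/(s + 5)^2] + [2/(s + 5)^3].
Invert each term: -4/(s + 5) ↔ -4e^(-5t); -3/(s + 5)^2 ↔ -3t·e^(-5t); 2/(s + 5)^3 ↔ (1)t^2·e^(-5t).

f(t) = t^2*exp(-5*t) - 3*t*exp(-5*t) - 4*exp(-5*t)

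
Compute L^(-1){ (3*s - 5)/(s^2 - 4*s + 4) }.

t*exp(2*t) + 3*exp(2*t)

Factor the denominator: s^2 - 4*s + 4 = (s - 2)^2.
Partial fraction decomposition gives [3/(s - 2)] + [(s - 2)^(-2)].
Invert each term: 3/(s - 2) ↔ 3e^(2t); 1/(s - 2)^2 ↔ t·e^(2t).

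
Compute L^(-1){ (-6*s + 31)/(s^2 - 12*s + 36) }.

-5*t*exp(6*t) - 6*exp(6*t)

Factor the denominator: s^2 - 12*s + 36 = (s - 6)^2.
Partial fraction decomposition gives [-6/(s - 6)] + [-5/(s - 6)^2].
Invert each term: -6/(s - 6) ↔ -6e^(6t); -5/(s - 6)^2 ↔ -5t·e^(6t).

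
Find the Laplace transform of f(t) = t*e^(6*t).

(s - 6)^(-2)

L{e^(6t)} = 1/(s - 6).
Then apply L{t·g(t)} = -d/ds[G(s)] with G(s) = 1/(s - 6):
differentiating 1 time and applying the sign gives (s - 6)^(-2).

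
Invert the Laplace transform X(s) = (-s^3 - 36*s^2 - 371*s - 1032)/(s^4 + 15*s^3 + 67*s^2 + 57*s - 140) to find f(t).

f(t) = -6*exp(t) + 4*exp(-4*t) + 4*exp(-5*t) - 3*exp(-7*t)

Factor the denominator: s^4 + 15*s^3 + 67*s^2 + 57*s - 140 = (s - 1)*(s + 4)*(s + 5)*(s + 7).
Partial fraction decomposition gives [4/(s + 4)] + [-6/(s - 1)] + [-3/(s + 7)] + [4/(s + 5)].
Invert each term: 4/(s + 4) ↔ 4e^(-4t); -6/(s - 1) ↔ -6e^(t); -3/(s + 7) ↔ -3e^(-7t); 4/(s + 5) ↔ 4e^(-5t).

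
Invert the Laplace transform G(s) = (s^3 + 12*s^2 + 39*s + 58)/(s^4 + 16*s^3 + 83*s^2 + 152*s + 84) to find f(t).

Factor the denominator: s^4 + 16*s^3 + 83*s^2 + 152*s + 84 = (s + 1)*(s + 2)*(s + 6)*(s + 7).
Partial fraction decomposition gives [-1/(s + 7)] + [-1/(s + 2)] + [2/(s + 6)] + [1/(s + 1)].
Invert each term: -1/(s + 7) ↔ -e^(-7t); -1/(s + 2) ↔ -e^(-2t); 2/(s + 6) ↔ 2e^(-6t); 1/(s + 1) ↔ e^(-t).

f(t) = exp(-t) - exp(-2*t) + 2*exp(-6*t) - exp(-7*t)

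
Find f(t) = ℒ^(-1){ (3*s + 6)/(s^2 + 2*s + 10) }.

f(t) = exp(-t)*sin(3*t) + 3*exp(-t)*cos(3*t)

Complete the square in the denominator: s^2 + 2*s + 10 = (s + 1)^2 + 3^2.
Split the numerator to match: 3*s + 6 = 3·(s + 1) + 1·3.
Invert each term: 3·(s + 1)/((s + 1)^2 + 9) ↔ 3e^(-t)cos(3t); 1·3/((s + 1)^2 + 9) ↔ e^(-t)sin(3t).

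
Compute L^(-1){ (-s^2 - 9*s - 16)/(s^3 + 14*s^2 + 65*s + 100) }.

-4*t*exp(-5*t) + 4*exp(-4*t) - 5*exp(-5*t)

Factor the denominator: s^3 + 14*s^2 + 65*s + 100 = (s + 4)*(s + 5)^2.
Partial fraction decomposition gives [-5/(s + 5)] + [-4/(s + 5)^2] + [4/(s + 4)].
Invert each term: -5/(s + 5) ↔ -5e^(-5t); -4/(s + 5)^2 ↔ -4t·e^(-5t); 4/(s + 4) ↔ 4e^(-4t).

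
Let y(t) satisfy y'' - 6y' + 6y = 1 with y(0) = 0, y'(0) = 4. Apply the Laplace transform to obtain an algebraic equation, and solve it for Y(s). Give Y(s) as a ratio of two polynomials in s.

Laplace-transform each side.
Using L{y''} = s^2 Y - s·y(0) - y'(0) and L{y'} = sY - y(0), with y(0) = 0, y'(0) = 4, the left side becomes (s^2 - 6*s + 6)Y - (4).
The right side is L{1} = 1/s.
So (s^2 - 6*s + 6)Y = 1/s + (4).
Divide through and combine into a single rational function.

Y(s) = (4*s + 1)/(s^3 - 6*s^2 + 6*s)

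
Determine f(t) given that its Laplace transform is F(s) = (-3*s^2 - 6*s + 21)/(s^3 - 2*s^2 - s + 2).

f(t) = -exp(2*t) - 6*exp(t) + 4*exp(-t)

Factor the denominator: s^3 - 2*s^2 - s + 2 = (s - 2)*(s - 1)*(s + 1).
Partial fraction decomposition gives [-1/(s - 2)] + [4/(s + 1)] + [-6/(s - 1)].
Invert each term: -1/(s - 2) ↔ -e^(2t); 4/(s + 1) ↔ 4e^(-t); -6/(s - 1) ↔ -6e^(t).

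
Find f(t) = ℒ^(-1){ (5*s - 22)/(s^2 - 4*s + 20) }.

f(t) = -3*exp(2*t)*sin(4*t) + 5*exp(2*t)*cos(4*t)

Complete the square in the denominator: s^2 - 4*s + 20 = (s - 2)^2 + 4^2.
Split the numerator to match: 5*s - 22 = 5·(s - 2) - 3·4.
Invert each term: 5·(s - 2)/((s - 2)^2 + 16) ↔ 5e^(2t)cos(4t); -3·4/((s - 2)^2 + 16) ↔ -3e^(2t)sin(4t).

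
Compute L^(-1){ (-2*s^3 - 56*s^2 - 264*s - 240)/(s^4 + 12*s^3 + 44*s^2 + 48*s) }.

Factor the denominator: s^4 + 12*s^3 + 44*s^2 + 48*s = s*(s + 2)*(s + 4)*(s + 6).
Partial fraction decomposition gives [-5/(s + 2)] + [5/(s + 6)] + [3/(s + 4)] + [-5/s].
Invert each term: -5/(s + 2) ↔ -5e^(-2t); 5/(s + 6) ↔ 5e^(-6t); 3/(s + 4) ↔ 3e^(-4t); -5/(s - 0) ↔ -5e^(0t).

-5 - 5*exp(-2*t) + 3*exp(-4*t) + 5*exp(-6*t)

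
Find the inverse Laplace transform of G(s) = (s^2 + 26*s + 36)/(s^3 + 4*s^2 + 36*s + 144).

Factor the denominator: s^3 + 4*s^2 + 36*s + 144 = (s + 4)*(s^2 + 36).
Partial fraction decomposition gives [-1/(s + 4)] + [2*s/(s^2 + 36)] + [18/(s^2 + 36)].
Invert each term: -1/(s + 4) ↔ -e^(-4t); 2·s/(s^2 + 36) ↔ 2cos(6t); 3·6/(s^2 + 36) ↔ 3sin(6t).

3*sin(6*t) + 2*cos(6*t) - exp(-4*t)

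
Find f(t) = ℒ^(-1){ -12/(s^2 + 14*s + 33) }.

f(t) = -3*exp(-7*t)*sinh(4*t)

Rewrite the denominator: s^2 + 14*s + 33 = (s + 7)^2 - 16.
The form in (s + 7) signals a first-shifting-theorem factor e^(-7t).
Since L{sinh(4t)} = 4/(s^2 - 16), the inverse is e^(-7*t)*sinh(4*t), scaled by -3.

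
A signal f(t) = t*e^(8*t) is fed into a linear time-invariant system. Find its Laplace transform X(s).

X(s) = (s - 8)^(-2)

L{e^(8t)} = 1/(s - 8).
Then apply L{t·g(t)} = -d/ds[G(s)] with G(s) = 1/(s - 8):
differentiating 1 time and applying the sign gives (s - 8)^(-2).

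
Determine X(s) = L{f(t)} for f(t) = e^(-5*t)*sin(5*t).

L{sin(5t)} = 5/(s^2 + 25).
By the first shifting theorem, multiplying by e^(-5t) replaces s with s + 5.

X(s) = 5/((s + 5)^2 + 25)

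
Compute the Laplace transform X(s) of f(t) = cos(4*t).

X(s) = s/(s^2 + 16)

L{cos(4t)} = s/(s^2 + 16).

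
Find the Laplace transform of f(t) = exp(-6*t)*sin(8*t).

L{sin(8t)} = 8/(s^2 + 64).
By the first shifting theorem, multiplying by e^(-6t) replaces s with s + 6.

8/((s + 6)^2 + 64)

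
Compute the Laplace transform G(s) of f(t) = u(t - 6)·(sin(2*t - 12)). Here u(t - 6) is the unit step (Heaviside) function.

By the second shifting theorem, L{u(t - c)·g(t - c)} = e^(-cs)·H(s) with c = 6 and H(s) = L{g(t)}.
L{sin(2t)} = 2/(s^2 + 4).

G(s) = 2*exp(-6*s)/(s^2 + 4)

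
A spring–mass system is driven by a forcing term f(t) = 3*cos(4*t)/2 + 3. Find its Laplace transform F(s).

By linearity of the Laplace transform, transform each term separately.
L{3} = 3/s; (3/2)·[L{cos(4t)} = s/(s^2 + 16)].

F(s) = 3*s/(2*(s^2 + 16)) + 3/s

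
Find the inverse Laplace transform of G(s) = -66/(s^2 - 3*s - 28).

Factor the denominator: s^2 - 3*s - 28 = (s - 7)*(s + 4).
Partial fraction decomposition gives [-6/(s - 7)] + [6/(s + 4)].
Invert each term: -6/(s - 7) ↔ -6e^(7t); 6/(s + 4) ↔ 6e^(-4t).

-6*exp(7*t) + 6*exp(-4*t)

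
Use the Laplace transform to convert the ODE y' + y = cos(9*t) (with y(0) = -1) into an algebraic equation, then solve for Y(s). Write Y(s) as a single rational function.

Transform both sides with L{·}.
Using L{y'} = sY - y(0) = sY - (-1), the left side becomes (s + 1)Y - (-1).
The right side is L{cos(9*t)} = s/(s^2 + 81).
So (s + 1)Y = s/(s^2 + 81) + (-1).
Solve for Y(s) and write it as one ratio of polynomials.

Y(s) = (-s^2 + s - 81)/(s^3 + s^2 + 81*s + 81)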